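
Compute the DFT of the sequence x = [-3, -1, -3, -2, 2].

X[k] = Σ(n=0 to 4) x[n] · ω_5^(nk)
where ω_5 = e^(-2πi/5)

Computing each X[k]:
X[0] = -7
X[1] = 1.3541+3.4410i
X[2] = -5.3541+0.8123i
X[3] = -5.3541-0.8123i
X[4] = 1.3541-3.4410i

X = [-7, 1.3541+3.4410i, -5.3541+0.8123i, -5.3541-0.8123i, 1.3541-3.4410i]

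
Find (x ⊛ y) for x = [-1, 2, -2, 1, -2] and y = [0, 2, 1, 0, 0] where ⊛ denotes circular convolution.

(x ⊛ y)[n] = Σ(m=0 to 4) x[m] · y[(n-m) mod 5]

Computing each output sample:
(x ⊛ y)[0] = -3
(x ⊛ y)[1] = -4
(x ⊛ y)[2] = 3
(x ⊛ y)[3] = -2
(x ⊛ y)[4] = 0

x ⊛ y = [-3, -4, 3, -2, 0]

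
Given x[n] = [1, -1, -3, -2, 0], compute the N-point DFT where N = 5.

X[k] = Σ(n=0 to 4) x[n] · ω_5^(nk)
where ω_5 = e^(-2πi/5)

Computing each X[k]:
X[0] = -5
X[1] = 4.7361+1.5388i
X[2] = 0.2639-0.3633i
X[3] = 0.2639+0.3633i
X[4] = 4.7361-1.5388i

X = [-5, 4.7361+1.5388i, 0.2639-0.3633i, 0.2639+0.3633i, 4.7361-1.5388i]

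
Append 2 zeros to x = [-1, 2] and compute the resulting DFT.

Original 2-point DFT: [1, -3]
Zero-padded 4-point DFT provides frequency interpolation.

DFT_4([x, 0, ...]) = [1, -1-2i, -3, -1+2i]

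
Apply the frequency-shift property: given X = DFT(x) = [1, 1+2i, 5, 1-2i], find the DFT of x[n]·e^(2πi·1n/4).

Modulation property: DFT(ω_4^(-1n)·x[n]) = X[(k-1) mod 4], so circularly shift X by 1 positions.

X[k-1] = [1-2i, 1, 1+2i, 5]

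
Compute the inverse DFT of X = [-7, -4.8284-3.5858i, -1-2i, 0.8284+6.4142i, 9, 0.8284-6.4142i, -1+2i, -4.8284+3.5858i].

x[n] = (1/8) Σ(k=0 to 7) X[k] · e^(2πikn/8)

Computing each x[n]:
x[0] = -1
x[1] = -3
x[2] = 3
x[3] = -2
x[4] = 1
x[5] = 0
x[6] = -2
x[7] = -3

x = [-1, -3, 3, -2, 1, 0, -2, -3]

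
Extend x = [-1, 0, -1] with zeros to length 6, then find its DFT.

Original 3-point DFT: [-2, -0.5000-0.8660i, -0.5000+0.8660i]
Zero-padded 6-point DFT provides frequency interpolation.

DFT_6([x, 0, ...]) = [-2, -0.5000+0.8660i, -0.5000-0.8660i, -2, -0.5000+0.8660i, -0.5000-0.8660i]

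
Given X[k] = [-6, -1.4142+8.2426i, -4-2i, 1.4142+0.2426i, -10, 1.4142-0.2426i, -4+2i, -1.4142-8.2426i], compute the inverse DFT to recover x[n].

x[n] = (1/8) Σ(k=0 to 7) X[k] · e^(2πikn/8)

Computing each x[n]:
x[0] = -3
x[1] = -1
x[2] = -3
x[3] = -1
x[4] = -3
x[5] = 3
x[6] = 1
x[7] = 1

x = [-3, -1, -3, -1, -3, 3, 1, 1]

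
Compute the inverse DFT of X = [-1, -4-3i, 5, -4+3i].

x[n] = (1/4) Σ(k=0 to 3) X[k] · e^(2πikn/4)

Computing each x[n]:
x[0] = -1
x[1] = 0
x[2] = 3
x[3] = -3

x = [-1, 0, 3, -3]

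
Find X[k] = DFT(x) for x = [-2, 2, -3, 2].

X[k] = Σ(n=0 to 3) x[n] · ω_4^(nk)
where ω_4 = e^(-2πi/4)

Computing each X[k]:
X[0] = -1
X[1] = 1
X[2] = -9
X[3] = 1

X = [-1, 1, -9, 1]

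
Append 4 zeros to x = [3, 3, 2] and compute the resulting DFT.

Original 3-point DFT: [8, 0.5000-0.8660i, 0.5000+0.8660i]
Zero-padded 7-point DFT provides frequency interpolation.

DFT_7([x, 0, ...]) = [8, 4.4254-4.2954i, 0.5305-2.0570i, 1.5441+0.2620i, 1.5441-0.2620i, 0.5305+2.0570i, 4.4254+4.2954i]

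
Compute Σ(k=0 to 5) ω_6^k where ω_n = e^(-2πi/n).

Sum of all nth roots of unity equals 0 for n > 1 (geometric series with r ≠ 1).

0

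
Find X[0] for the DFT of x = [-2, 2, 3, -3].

X[0] = Σ(n=0 to 3) x[n] · ω_4^0 = Σ x[n]
= (-2) + (2) + (3) + (-3)

X[0] = 0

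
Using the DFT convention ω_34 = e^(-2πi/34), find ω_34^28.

ω_34^28 = e^(-2πi·28/34)
= cos(-2π·28/34) + i·sin(-2π·28/34)
= cos(-56π/34) + i·sin(-56π/34)

ω_34^28 = cos(-56π/34) + i·sin(-56π/34) = 0.4457+0.8952i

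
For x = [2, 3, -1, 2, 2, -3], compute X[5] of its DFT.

X[5] = Σ(n=0 to 5) x[n] · ω_6^(5n) where ω_6 = e^(-2πi/6)
= (2)·ω_6^0 + (3)·ω_6^5 + (-1)·ω_6^10 + (2)·ω_6^15 + (2)·ω_6^20 + (-3)·ω_6^25

X[5] = -0.5000+2.5981i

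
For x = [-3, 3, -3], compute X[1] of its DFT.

X[1] = Σ(n=0 to 2) x[n] · ω_3^(1n) where ω_3 = e^(-2πi/3)
= (-3)·ω_3^0 + (3)·ω_3^1 + (-3)·ω_3^2

X[1] = -3.0000-5.1962i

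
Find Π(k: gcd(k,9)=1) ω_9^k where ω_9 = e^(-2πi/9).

The primitive 9th roots of unity are ω_9^k for k coprime to 9: k ∈ {1, 2, 4, 5, 7, 8}
Their product equals the constant term of the cyclotomic polynomial Φ_9(x) up to sign.
For n ≥ 3, the product of all primitive nth roots of unity is 1. (For n=1 it is 1; for n=2 it is -1.)

1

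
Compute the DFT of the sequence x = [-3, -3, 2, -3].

X[k] = Σ(n=0 to 3) x[n] · ω_4^(nk)
where ω_4 = e^(-2πi/4)

Computing each X[k]:
X[0] = -7
X[1] = -5
X[2] = 5
X[3] = -5

X = [-7, -5, 5, -5]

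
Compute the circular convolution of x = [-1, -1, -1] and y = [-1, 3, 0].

(x ⊛ y)[n] = Σ(m=0 to 2) x[m] · y[(n-m) mod 3]

Computing each output sample:
(x ⊛ y)[0] = -2
(x ⊛ y)[1] = -2
(x ⊛ y)[2] = -2

x ⊛ y = [-2, -2, -2]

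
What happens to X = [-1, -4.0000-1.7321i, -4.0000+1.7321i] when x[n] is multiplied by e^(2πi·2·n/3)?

Modulation property: DFT(ω_3^(-2n)·x[n]) = X[(k-2) mod 3], so circularly shift X by 2 positions.

X[k-2] = [-4.0000-1.7321i, -4.0000+1.7321i, -1]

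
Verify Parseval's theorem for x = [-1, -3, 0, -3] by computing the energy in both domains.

Time domain:
Σ|x[n]|² = |-1|² + |-3|² + |0|² + |-3|² = 19.0000

Frequency domain:
(1/4)Σ|X[k]|² = (1/4)(|-7|² + |-1|² + |5|² + |-1|²) = (1/4)·76.0000 = 19.0000

Both sides agree, confirming Parseval's theorem.

Σ|x[n]|² = (1/N)Σ|X[k]|² = 19.0000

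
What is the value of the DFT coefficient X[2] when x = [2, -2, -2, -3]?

X[2] = Σ(n=0 to 3) x[n] · ω_4^(2n) where ω_4 = e^(-2πi/4)
= (2)·ω_4^0 + (-2)·ω_4^2 + (-2)·ω_4^4 + (-3)·ω_4^6

X[2] = 5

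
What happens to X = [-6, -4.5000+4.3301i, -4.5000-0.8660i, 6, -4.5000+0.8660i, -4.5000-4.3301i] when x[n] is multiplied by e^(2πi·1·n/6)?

Modulation property: DFT(ω_6^(-1n)·x[n]) = X[(k-1) mod 6], so circularly shift X by 1 positions.

X[k-1] = [-4.5000-4.3301i, -6, -4.5000+4.3301i, -4.5000-0.8660i, 6, -4.5000+0.8660i]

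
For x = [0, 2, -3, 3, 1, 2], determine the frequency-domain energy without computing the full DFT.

Parseval: Σ|x[n]|² = (1/N)Σ|X[k]|², so Σ|X[k]|² = N·Σ|x[n]|² = 6·27.0000

Σ|X[k]|² = N·Σ|x[n]|² = 6·27.0000 = 162.0000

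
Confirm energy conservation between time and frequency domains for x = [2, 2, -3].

Time domain:
Σ|x[n]|² = |2|² + |2|² + |-3|² = 17.0000

Frequency domain:
(1/3)Σ|X[k]|² = (1/3)(|1|² + |2.5000-4.3301i|² + |2.5000+4.3301i|²) = (1/3)·51.0000 = 17.0000

Both sides agree, confirming Parseval's theorem.

Σ|x[n]|² = (1/N)Σ|X[k]|² = 17.0000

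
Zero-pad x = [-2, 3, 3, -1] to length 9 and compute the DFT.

Original 4-point DFT: [3, -5-4i, -1, -5+4i]
Zero-padded 9-point DFT provides frequency interpolation.

DFT_9([x, 0, ...]) = [3, 1.3191-4.0168i, -3.7981-4.8465i, -6, -2.0209+1.7683i, -2.0209-1.7683i, -6, -3.7981+4.8465i, 1.3191+4.0168i]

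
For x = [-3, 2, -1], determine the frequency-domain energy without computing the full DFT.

Parseval: Σ|x[n]|² = (1/N)Σ|X[k]|², so Σ|X[k]|² = N·Σ|x[n]|² = 3·14.0000

Σ|X[k]|² = N·Σ|x[n]|² = 3·14.0000 = 42.0000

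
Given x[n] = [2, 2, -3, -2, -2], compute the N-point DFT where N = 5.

X[k] = Σ(n=0 to 4) x[n] · ω_5^(nk)
where ω_5 = e^(-2πi/5)

Computing each X[k]:
X[0] = -3
X[1] = 6.0451-3.2164i
X[2] = 0.4549-3.3022i
X[3] = 0.4549+3.3022i
X[4] = 6.0451+3.2164i

X = [-3, 6.0451-3.2164i, 0.4549-3.3022i, 0.4549+3.3022i, 6.0451+3.2164i]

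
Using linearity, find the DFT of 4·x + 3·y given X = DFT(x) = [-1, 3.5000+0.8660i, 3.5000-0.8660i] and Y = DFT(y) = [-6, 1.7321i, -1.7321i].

By linearity: DFT(4x + 3y) = 4·DFT(x) + 3·DFT(y)
= 4·[-1, 3.5000+0.8660i, 3.5000-0.8660i] + 3·[-6, 1.7321i, -1.7321i]

Computing element-wise:
Z[0] = 4·(-1) + 3·(-6) = -22
Z[1] = 4·(3.5000+0.8660i) + 3·(1.7321i) = 14.0000+8.6603i
Z[2] = 4·(3.5000-0.8660i) + 3·(-1.7321i) = 14.0000-8.6603i

DFT(4x + 3y) = 4·X + 3·Y = [-22, 14.0000+8.6603i, 14.0000-8.6603i]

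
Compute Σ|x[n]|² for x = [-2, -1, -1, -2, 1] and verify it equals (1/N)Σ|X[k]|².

Time domain:
Σ|x[n]|² = |-2|² + |-1|² + |-1|² + |-2|² + |1|² = 11.0000

Frequency domain:
(1/5)Σ|X[k]|² = (1/5)(|-5|² + |0.4271+1.3143i|² + |-2.9271+2.1266i|² + |-2.9271-2.1266i|² + |0.4271-1.3143i|²) = (1/5)·55.0000 = 11.0000

Both sides agree, confirming Parseval's theorem.

Σ|x[n]|² = (1/N)Σ|X[k]|² = 11.0000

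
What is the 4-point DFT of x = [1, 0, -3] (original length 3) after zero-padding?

Original 3-point DFT: [-2, 2.5000-2.5981i, 2.5000+2.5981i]
Zero-padded 4-point DFT provides frequency interpolation.

DFT_4([x, 0, ...]) = [-2, 4, -2, 4]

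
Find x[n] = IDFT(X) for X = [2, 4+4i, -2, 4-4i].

x[n] = (1/4) Σ(k=0 to 3) X[k] · e^(2πikn/4)

Computing each x[n]:
x[0] = 2
x[1] = -1
x[2] = -2
x[3] = 3

x = [2, -1, -2, 3]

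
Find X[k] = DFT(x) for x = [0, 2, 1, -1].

X[k] = Σ(n=0 to 3) x[n] · ω_4^(nk)
where ω_4 = e^(-2πi/4)

Computing each X[k]:
X[0] = 2
X[1] = -1-3i
X[2] = 0
X[3] = -1+3i

X = [2, -1-3i, 0, -1+3i]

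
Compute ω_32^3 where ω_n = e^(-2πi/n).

ω_32^3 = e^(-2πi·3/32)
= cos(-2π·3/32) + i·sin(-2π·3/32)
= cos(-6π/32) + i·sin(-6π/32)

ω_32^3 = cos(-6π/32) + i·sin(-6π/32) = 0.8315-0.5556i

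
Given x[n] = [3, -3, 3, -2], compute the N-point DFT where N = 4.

X[k] = Σ(n=0 to 3) x[n] · ω_4^(nk)
where ω_4 = e^(-2πi/4)

Computing each X[k]:
X[0] = 1
X[1] = 1i
X[2] = 11
X[3] = -1i

X = [1, 1i, 11, -1i]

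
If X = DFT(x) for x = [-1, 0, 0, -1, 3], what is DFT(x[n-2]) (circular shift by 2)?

Time shift by 2: X_shifted[k] = ω_5^(2k) · X[k]
Shifted x = [-1, 3, -1, 0, 0]

DFT(x[n-2]) = [1, 0.7361-2.2654i, -3.7361-2.7144i, -3.7361+2.7144i, 0.7361+2.2654i]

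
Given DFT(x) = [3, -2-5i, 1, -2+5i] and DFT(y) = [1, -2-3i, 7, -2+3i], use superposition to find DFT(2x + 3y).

By linearity: DFT(2x + 3y) = 2·DFT(x) + 3·DFT(y)
= 2·[3, -2-5i, 1, -2+5i] + 3·[1, -2-3i, 7, -2+3i]

Computing element-wise:
Z[0] = 2·(3) + 3·(1) = 9
Z[1] = 2·(-2-5i) + 3·(-2-3i) = -10-19i
Z[2] = 2·(1) + 3·(7) = 23
Z[3] = 2·(-2+5i) + 3·(-2+3i) = -10+19i

DFT(2x + 3y) = 2·X + 3·Y = [9, -10-19i, 23, -10+19i]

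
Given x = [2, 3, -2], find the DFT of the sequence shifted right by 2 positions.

Time shift by 2: X_shifted[k] = ω_3^(2k) · X[k]
Shifted x = [3, -2, 2]

DFT(x[n-2]) = [3, 3.0000+3.4641i, 3.0000-3.4641i]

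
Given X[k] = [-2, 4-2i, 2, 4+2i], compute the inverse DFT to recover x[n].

x[n] = (1/4) Σ(k=0 to 3) X[k] · e^(2πikn/4)

Computing each x[n]:
x[0] = 2
x[1] = 0
x[2] = -2
x[3] = -2

x = [2, 0, -2, -2]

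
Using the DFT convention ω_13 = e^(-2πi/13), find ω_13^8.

ω_13^8 = e^(-2πi·8/13)
= cos(-2π·8/13) + i·sin(-2π·8/13)
= cos(-16π/13) + i·sin(-16π/13)

ω_13^8 = cos(-16π/13) + i·sin(-16π/13) = -0.7485+0.6631i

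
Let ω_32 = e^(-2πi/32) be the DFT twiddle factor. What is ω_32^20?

ω_32^20 = e^(-2πi·20/32)
= cos(-2π·20/32) + i·sin(-2π·20/32)
= cos(-40π/32) + i·sin(-40π/32)

ω_32^20 = cos(-40π/32) + i·sin(-40π/32) = -0.7071+0.7071i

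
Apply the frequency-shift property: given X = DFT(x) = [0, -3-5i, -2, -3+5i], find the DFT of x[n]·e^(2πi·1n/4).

Modulation property: DFT(ω_4^(-1n)·x[n]) = X[(k-1) mod 4], so circularly shift X by 1 positions.

X[k-1] = [-3+5i, 0, -3-5i, -2]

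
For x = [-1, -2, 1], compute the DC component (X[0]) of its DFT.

X[0] = Σ(n=0 to 2) x[n] · ω_3^0 = Σ x[n]
= (-1) + (-2) + (1)

X[0] = -2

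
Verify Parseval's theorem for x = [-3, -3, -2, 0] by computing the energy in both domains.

Time domain:
Σ|x[n]|² = |-3|² + |-3|² + |-2|² + |0|² = 22.0000

Frequency domain:
(1/4)Σ|X[k]|² = (1/4)(|-8|² + |-1+3i|² + |-2|² + |-1-3i|²) = (1/4)·88.0000 = 22.0000

Both sides agree, confirming Parseval's theorem.

Σ|x[n]|² = (1/N)Σ|X[k]|² = 22.0000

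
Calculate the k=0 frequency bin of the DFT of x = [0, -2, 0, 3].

X[0] = Σ(n=0 to 3) x[n] · ω_4^0 = Σ x[n]
= (0) + (-2) + (0) + (3)

X[0] = 1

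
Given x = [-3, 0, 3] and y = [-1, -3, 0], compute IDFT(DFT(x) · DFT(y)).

(x ⊛ y)[n] = Σ(m=0 to 2) x[m] · y[(n-m) mod 3]

Computing each output sample:
(x ⊛ y)[0] = -6
(x ⊛ y)[1] = 9
(x ⊛ y)[2] = -3

x ⊛ y = [-6, 9, -3]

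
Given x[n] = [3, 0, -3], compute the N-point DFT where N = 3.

X[k] = Σ(n=0 to 2) x[n] · ω_3^(nk)
where ω_3 = e^(-2πi/3)

Computing each X[k]:
X[0] = 0
X[1] = 4.5000-2.5981i
X[2] = 4.5000+2.5981i

X = [0, 4.5000-2.5981i, 4.5000+2.5981i]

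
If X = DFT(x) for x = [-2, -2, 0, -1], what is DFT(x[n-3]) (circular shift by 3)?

Time shift by 3: X_shifted[k] = ω_4^(3k) · X[k]
Shifted x = [-2, 0, -1, -2]

DFT(x[n-3]) = [-5, -1-2i, -1, -1+2i]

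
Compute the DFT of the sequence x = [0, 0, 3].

X[k] = Σ(n=0 to 2) x[n] · ω_3^(nk)
where ω_3 = e^(-2πi/3)

Computing each X[k]:
X[0] = 3
X[1] = -1.5000+2.5981i
X[2] = -1.5000-2.5981i

X = [3, -1.5000+2.5981i, -1.5000-2.5981i]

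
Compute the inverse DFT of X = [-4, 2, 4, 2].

x[n] = (1/4) Σ(k=0 to 3) X[k] · e^(2πikn/4)

Computing each x[n]:
x[0] = 1
x[1] = -2
x[2] = -1
x[3] = -2

x = [1, -2, -1, -2]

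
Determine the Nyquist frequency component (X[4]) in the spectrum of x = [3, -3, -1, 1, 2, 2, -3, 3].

X[4] = Σ(n=0 to 7) x[n] · ω_8^(4n) where ω_8 = e^(-2πi/8)
= (3)·ω_8^0 + (-3)·ω_8^4 + (-1)·ω_8^8 + (1)·ω_8^12 + (2)·ω_8^16 + (2)·ω_8^20 + (-3)·ω_8^24 + (3)·ω_8^28

X[4] = -2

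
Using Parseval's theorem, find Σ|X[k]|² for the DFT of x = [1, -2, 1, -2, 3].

Parseval: Σ|x[n]|² = (1/N)Σ|X[k]|², so Σ|X[k]|² = N·Σ|x[n]|² = 5·19.0000

Σ|X[k]|² = N·Σ|x[n]|² = 5·19.0000 = 95.0000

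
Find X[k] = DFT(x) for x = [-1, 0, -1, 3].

X[k] = Σ(n=0 to 3) x[n] · ω_4^(nk)
where ω_4 = e^(-2πi/4)

Computing each X[k]:
X[0] = 1
X[1] = 3i
X[2] = -5
X[3] = -3i

X = [1, 3i, -5, -3i]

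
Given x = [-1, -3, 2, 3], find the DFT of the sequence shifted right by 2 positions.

Time shift by 2: X_shifted[k] = ω_4^(2k) · X[k]
Shifted x = [2, 3, -1, -3]

DFT(x[n-2]) = [1, 3-6i, 1, 3+6i]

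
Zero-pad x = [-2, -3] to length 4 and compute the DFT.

Original 2-point DFT: [-5, 1]
Zero-padded 4-point DFT provides frequency interpolation.

DFT_4([x, 0, ...]) = [-5, -2+3i, 1, -2-3i]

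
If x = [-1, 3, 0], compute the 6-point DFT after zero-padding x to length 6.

Original 3-point DFT: [2, -2.5000-2.5981i, -2.5000+2.5981i]
Zero-padded 6-point DFT provides frequency interpolation.

DFT_6([x, 0, ...]) = [2, 0.5000-2.5981i, -2.5000-2.5981i, -4, -2.5000+2.5981i, 0.5000+2.5981i]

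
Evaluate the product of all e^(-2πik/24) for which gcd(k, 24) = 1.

The primitive 24th roots of unity are ω_24^k for k coprime to 24: k ∈ {1, 5, 7, 11, 13, 17, 19, 23}
Their product equals the constant term of the cyclotomic polynomial Φ_24(x) up to sign.
For n ≥ 3, the product of all primitive nth roots of unity is 1. (For n=1 it is 1; for n=2 it is -1.)

1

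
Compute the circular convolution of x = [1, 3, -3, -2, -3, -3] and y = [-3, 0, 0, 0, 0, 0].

(x ⊛ y)[n] = Σ(m=0 to 5) x[m] · y[(n-m) mod 6]

Computing each output sample:
(x ⊛ y)[0] = -3
(x ⊛ y)[1] = -9
(x ⊛ y)[2] = 9
(x ⊛ y)[3] = 6
(x ⊛ y)[4] = 9
(x ⊛ y)[5] = 9

x ⊛ y = [-3, -9, 9, 6, 9, 9]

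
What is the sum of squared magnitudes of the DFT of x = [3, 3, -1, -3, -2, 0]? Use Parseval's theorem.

Parseval: Σ|x[n]|² = (1/N)Σ|X[k]|², so Σ|X[k]|² = N·Σ|x[n]|² = 6·32.0000

Σ|X[k]|² = N·Σ|x[n]|² = 6·32.0000 = 192.0000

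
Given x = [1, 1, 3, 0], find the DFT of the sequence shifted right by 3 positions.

Time shift by 3: X_shifted[k] = ω_4^(3k) · X[k]
Shifted x = [1, 3, 0, 1]

DFT(x[n-3]) = [5, 1-2i, -3, 1+2i]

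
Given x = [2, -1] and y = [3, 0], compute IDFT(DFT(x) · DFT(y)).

(x ⊛ y)[n] = Σ(m=0 to 1) x[m] · y[(n-m) mod 2]

Computing each output sample:
(x ⊛ y)[0] = 6
(x ⊛ y)[1] = -3

x ⊛ y = [6, -3]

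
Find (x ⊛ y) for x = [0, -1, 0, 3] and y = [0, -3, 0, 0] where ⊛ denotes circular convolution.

(x ⊛ y)[n] = Σ(m=0 to 3) x[m] · y[(n-m) mod 4]

Computing each output sample:
(x ⊛ y)[0] = -9
(x ⊛ y)[1] = 0
(x ⊛ y)[2] = 3
(x ⊛ y)[3] = 0

x ⊛ y = [-9, 0, 3, 0]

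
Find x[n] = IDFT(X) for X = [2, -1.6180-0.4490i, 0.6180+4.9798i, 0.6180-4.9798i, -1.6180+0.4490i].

x[n] = (1/5) Σ(k=0 to 4) X[k] · e^(2πikn/5)

Computing each x[n]:
x[0] = 0
x[1] = -1
x[2] = 3
x[3] = -1
x[4] = 1

x = [0, -1, 3, -1, 1]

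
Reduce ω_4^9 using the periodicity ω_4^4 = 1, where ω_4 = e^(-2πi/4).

Since ω_4^4 = 1, powers reduce modulo 4.
9 mod 4 = 1
So ω_4^9 = ω_4^1 = e^(-2πi·1/4)

ω_4^9 = ω_4^1 = -1i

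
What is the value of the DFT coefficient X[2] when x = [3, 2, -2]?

X[2] = Σ(n=0 to 2) x[n] · ω_3^(2n) where ω_3 = e^(-2πi/3)
= (3)·ω_3^0 + (2)·ω_3^2 + (-2)·ω_3^4

X[2] = 3.0000+3.4641i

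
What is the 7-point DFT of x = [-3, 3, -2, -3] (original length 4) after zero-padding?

Original 4-point DFT: [-5, -1-6i, -5, -1+6i]
Zero-padded 7-point DFT provides frequency interpolation.

DFT_7([x, 0, ...]) = [-5, 2.0184+0.9060i, -3.7361-6.1380i, -6.2823+0.0595i, -6.2823-0.0595i, -3.7361+6.1380i, 2.0184-0.9060i]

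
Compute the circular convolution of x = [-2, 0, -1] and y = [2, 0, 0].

(x ⊛ y)[n] = Σ(m=0 to 2) x[m] · y[(n-m) mod 3]

Computing each output sample:
(x ⊛ y)[0] = -4
(x ⊛ y)[1] = 0
(x ⊛ y)[2] = -2

x ⊛ y = [-4, 0, -2]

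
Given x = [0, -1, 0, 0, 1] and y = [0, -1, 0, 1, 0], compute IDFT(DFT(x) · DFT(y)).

(x ⊛ y)[n] = Σ(m=0 to 4) x[m] · y[(n-m) mod 5]

Computing each output sample:
(x ⊛ y)[0] = -1
(x ⊛ y)[1] = 0
(x ⊛ y)[2] = 2
(x ⊛ y)[3] = 0
(x ⊛ y)[4] = -1

x ⊛ y = [-1, 0, 2, 0, -1]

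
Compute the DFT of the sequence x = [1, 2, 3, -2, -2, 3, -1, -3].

X[k] = Σ(n=0 to 7) x[n] · ω_8^(nk)
where ω_8 = e^(-2πi/8)

Computing each X[k]:
X[0] = 1
X[1] = 1.5858-4.0000i
X[2] = -3-10i
X[3] = 4.4142+4.0000i
X[4] = 1
X[5] = 4.4142-4.0000i
X[6] = -3+10i
X[7] = 1.5858+4.0000i

X = [1, 1.5858-4.0000i, -3-10i, 4.4142+4.0000i, 1, 4.4142-4.0000i, -3+10i, 1.5858+4.0000i]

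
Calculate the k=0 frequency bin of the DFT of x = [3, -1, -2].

X[0] = Σ(n=0 to 2) x[n] · ω_3^0 = Σ x[n]
= (3) + (-1) + (-2)

X[0] = 0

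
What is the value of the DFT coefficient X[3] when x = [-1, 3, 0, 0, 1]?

X[3] = Σ(n=0 to 4) x[n] · ω_5^(3n) where ω_5 = e^(-2πi/5)
= (-1)·ω_5^0 + (3)·ω_5^3 + (0)·ω_5^6 + (0)·ω_5^9 + (1)·ω_5^12

X[3] = -4.2361+1.1756i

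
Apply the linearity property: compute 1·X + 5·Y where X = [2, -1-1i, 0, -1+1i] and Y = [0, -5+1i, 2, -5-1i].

By linearity: DFT(1x + 5y) = 1·DFT(x) + 5·DFT(y)
= 1·[2, -1-1i, 0, -1+1i] + 5·[0, -5+1i, 2, -5-1i]

Computing element-wise:
Z[0] = 1·(2) + 5·(0) = 2
Z[1] = 1·(-1-1i) + 5·(-5+1i) = -26+4i
Z[2] = 1·(0) + 5·(2) = 10
Z[3] = 1·(-1+1i) + 5·(-5-1i) = -26-4i

DFT(1x + 5y) = 1·X + 5·Y = [2, -26+4i, 10, -26-4i]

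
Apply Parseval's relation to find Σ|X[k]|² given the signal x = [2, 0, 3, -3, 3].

Parseval: Σ|x[n]|² = (1/N)Σ|X[k]|², so Σ|X[k]|² = N·Σ|x[n]|² = 5·31.0000

Σ|X[k]|² = N·Σ|x[n]|² = 5·31.0000 = 155.0000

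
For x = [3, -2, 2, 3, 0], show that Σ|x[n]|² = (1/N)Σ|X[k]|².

Time domain:
Σ|x[n]|² = |3|² + |-2|² + |2|² + |3|² + |0|² = 26.0000

Frequency domain:
(1/5)Σ|X[k]|² = (1/5)(|6|² + |-1.6631+2.4899i|² + |6.1631+0.2245i|² + |6.1631-0.2245i|² + |-1.6631-2.4899i|²) = (1/5)·130.0000 = 26.0000

Both sides agree, confirming Parseval's theorem.

Σ|x[n]|² = (1/N)Σ|X[k]|² = 26.0000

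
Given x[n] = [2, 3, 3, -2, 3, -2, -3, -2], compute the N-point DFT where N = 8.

X[k] = Σ(n=0 to 7) x[n] · ω_8^(nk)
where ω_8 = e^(-2πi/8)

Computing each X[k]:
X[0] = 2
X[1] = 2.5355-9.5355i
X[2] = 5-5i
X[3] = -4.5355+2.4645i
X[4] = 8
X[5] = -4.5355-2.4645i
X[6] = 5+5i
X[7] = 2.5355+9.5355i

X = [2, 2.5355-9.5355i, 5-5i, -4.5355+2.4645i, 8, -4.5355-2.4645i, 5+5i, 2.5355+9.5355i]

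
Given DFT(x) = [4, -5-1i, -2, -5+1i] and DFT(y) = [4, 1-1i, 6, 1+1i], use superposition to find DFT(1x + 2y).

By linearity: DFT(1x + 2y) = 1·DFT(x) + 2·DFT(y)
= 1·[4, -5-1i, -2, -5+1i] + 2·[4, 1-1i, 6, 1+1i]

Computing element-wise:
Z[0] = 1·(4) + 2·(4) = 12
Z[1] = 1·(-5-1i) + 2·(1-1i) = -3-3i
Z[2] = 1·(-2) + 2·(6) = 10
Z[3] = 1·(-5+1i) + 2·(1+1i) = -3+3i

DFT(1x + 2y) = 1·X + 2·Y = [12, -3-3i, 10, -3+3i]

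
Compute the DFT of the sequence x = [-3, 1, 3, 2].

X[k] = Σ(n=0 to 3) x[n] · ω_4^(nk)
where ω_4 = e^(-2πi/4)

Computing each X[k]:
X[0] = 3
X[1] = -6+1i
X[2] = -3
X[3] = -6-1i

X = [3, -6+1i, -3, -6-1i]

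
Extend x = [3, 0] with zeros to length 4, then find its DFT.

Original 2-point DFT: [3, 3]
Zero-padded 4-point DFT provides frequency interpolation.

DFT_4([x, 0, ...]) = [3, 3, 3, 3]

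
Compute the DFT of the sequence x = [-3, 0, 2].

X[k] = Σ(n=0 to 2) x[n] · ω_3^(nk)
where ω_3 = e^(-2πi/3)

Computing each X[k]:
X[0] = -1
X[1] = -4.0000+1.7321i
X[2] = -4.0000-1.7321i

X = [-1, -4.0000+1.7321i, -4.0000-1.7321i]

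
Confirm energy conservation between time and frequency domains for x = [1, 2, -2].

Time domain:
Σ|x[n]|² = |1|² + |2|² + |-2|² = 9.0000

Frequency domain:
(1/3)Σ|X[k]|² = (1/3)(|1|² + |1.0000-3.4641i|² + |1.0000+3.4641i|²) = (1/3)·27.0000 = 9.0000

Both sides agree, confirming Parseval's theorem.

Σ|x[n]|² = (1/N)Σ|X[k]|² = 9.0000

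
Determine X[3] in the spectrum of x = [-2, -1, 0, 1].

X[3] = Σ(n=0 to 3) x[n] · ω_4^(3n) where ω_4 = e^(-2πi/4)
= (-2)·ω_4^0 + (-1)·ω_4^3 + (0)·ω_4^6 + (1)·ω_4^9

X[3] = -2-2i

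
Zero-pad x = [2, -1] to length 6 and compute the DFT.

Original 2-point DFT: [1, 3]
Zero-padded 6-point DFT provides frequency interpolation.

DFT_6([x, 0, ...]) = [1, 1.5000+0.8660i, 2.5000+0.8660i, 3, 2.5000-0.8660i, 1.5000-0.8660i]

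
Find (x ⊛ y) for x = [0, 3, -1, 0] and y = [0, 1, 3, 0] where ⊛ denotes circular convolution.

(x ⊛ y)[n] = Σ(m=0 to 3) x[m] · y[(n-m) mod 4]

Computing each output sample:
(x ⊛ y)[0] = -3
(x ⊛ y)[1] = 0
(x ⊛ y)[2] = 3
(x ⊛ y)[3] = 8

x ⊛ y = [-3, 0, 3, 8]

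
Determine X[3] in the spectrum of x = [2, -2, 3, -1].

X[3] = Σ(n=0 to 3) x[n] · ω_4^(3n) where ω_4 = e^(-2πi/4)
= (2)·ω_4^0 + (-2)·ω_4^3 + (3)·ω_4^6 + (-1)·ω_4^9

X[3] = -1-1i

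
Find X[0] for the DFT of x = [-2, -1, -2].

X[0] = Σ(n=0 to 2) x[n] · ω_3^0 = Σ x[n]
= (-2) + (-1) + (-2)

X[0] = -5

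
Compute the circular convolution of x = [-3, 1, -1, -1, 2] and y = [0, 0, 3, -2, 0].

(x ⊛ y)[n] = Σ(m=0 to 4) x[m] · y[(n-m) mod 5]

Computing each output sample:
(x ⊛ y)[0] = -1
(x ⊛ y)[1] = 8
(x ⊛ y)[2] = -13
(x ⊛ y)[3] = 9
(x ⊛ y)[4] = -5

x ⊛ y = [-1, 8, -13, 9, -5]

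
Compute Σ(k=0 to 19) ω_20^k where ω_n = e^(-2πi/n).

Sum of all nth roots of unity equals 0 for n > 1 (geometric series with r ≠ 1).

0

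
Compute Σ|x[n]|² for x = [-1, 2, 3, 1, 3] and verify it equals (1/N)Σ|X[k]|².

Time domain:
Σ|x[n]|² = |-1|² + |2|² + |3|² + |1|² + |3|² = 24.0000

Frequency domain:
(1/5)Σ|X[k]|² = (1/5)(|8|² + |-2.6910-0.2245i|² + |-3.8090+2.4899i|² + |-3.8090-2.4899i|² + |-2.6910+0.2245i|²) = (1/5)·120.0000 = 24.0000

Both sides agree, confirming Parseval's theorem.

Σ|x[n]|² = (1/N)Σ|X[k]|² = 24.0000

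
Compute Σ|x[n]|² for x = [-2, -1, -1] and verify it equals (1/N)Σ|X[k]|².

Time domain:
Σ|x[n]|² = |-2|² + |-1|² + |-1|² = 6.0000

Frequency domain:
(1/3)Σ|X[k]|² = (1/3)(|-4|² + |-1|² + |-1|²) = (1/3)·18.0000 = 6.0000

Both sides agree, confirming Parseval's theorem.

Σ|x[n]|² = (1/N)Σ|X[k]|² = 6.0000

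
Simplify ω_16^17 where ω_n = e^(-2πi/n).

Since ω_16^16 = 1, powers reduce modulo 16.
17 mod 16 = 1
So ω_16^17 = ω_16^1 = e^(-2πi·1/16)

ω_16^17 = ω_16^1 = 0.9239-0.3827i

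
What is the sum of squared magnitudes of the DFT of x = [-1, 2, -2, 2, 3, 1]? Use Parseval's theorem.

Parseval: Σ|x[n]|² = (1/N)Σ|X[k]|², so Σ|X[k]|² = N·Σ|x[n]|² = 6·23.0000

Σ|X[k]|² = N·Σ|x[n]|² = 6·23.0000 = 138.0000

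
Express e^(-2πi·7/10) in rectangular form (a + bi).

ω_10^7 = e^(-2πi·7/10)
= cos(-2π·7/10) + i·sin(-2π·7/10)
= cos(-14π/10) + i·sin(-14π/10)

ω_10^7 = cos(-14π/10) + i·sin(-14π/10) = -0.3090+0.9511i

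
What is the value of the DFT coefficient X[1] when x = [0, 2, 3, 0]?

X[1] = Σ(n=0 to 3) x[n] · ω_4^(1n) where ω_4 = e^(-2πi/4)
= (0)·ω_4^0 + (2)·ω_4^1 + (3)·ω_4^2 + (0)·ω_4^3

X[1] = -3-2i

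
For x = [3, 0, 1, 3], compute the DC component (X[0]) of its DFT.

X[0] = Σ(n=0 to 3) x[n] · ω_4^0 = Σ x[n]
= (3) + (0) + (1) + (3)

X[0] = 7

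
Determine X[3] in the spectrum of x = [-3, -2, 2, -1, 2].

X[3] = Σ(n=0 to 4) x[n] · ω_5^(3n) where ω_5 = e^(-2πi/5)
= (-3)·ω_5^0 + (-2)·ω_5^3 + (2)·ω_5^6 + (-1)·ω_5^9 + (2)·ω_5^12

X[3] = -2.6910-5.2043i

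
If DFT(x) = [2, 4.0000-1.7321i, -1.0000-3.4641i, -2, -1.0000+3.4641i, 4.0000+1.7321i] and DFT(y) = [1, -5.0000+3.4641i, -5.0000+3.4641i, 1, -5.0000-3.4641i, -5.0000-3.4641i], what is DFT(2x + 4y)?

By linearity: DFT(2x + 4y) = 2·DFT(x) + 4·DFT(y)
= 2·[2, 4.0000-1.7321i, -1.0000-3.4641i, -2, -1.0000+3.4641i, 4.0000+1.7321i] + 4·[1, -5.0000+3.4641i, -5.0000+3.4641i, 1, -5.0000-3.4641i, -5.0000-3.4641i]

Computing element-wise:
Z[0] = 2·(2) + 4·(1) = 8
Z[1] = 2·(4.0000-1.7321i) + 4·(-5.0000+3.4641i) = -12.0000+10.3922i
Z[2] = 2·(-1.0000-3.4641i) + 4·(-5.0000+3.4641i) = -22.0000+6.9282i
Z[3] = 2·(-2) + 4·(1) = 0
Z[4] = 2·(-1.0000+3.4641i) + 4·(-5.0000-3.4641i) = -22.0000-6.9282i
Z[5] = 2·(4.0000+1.7321i) + 4·(-5.0000-3.4641i) = -12.0000-10.3922i

DFT(2x + 4y) = 2·X + 4·Y = [8, -12.0000+10.3922i, -22.0000+6.9282i, 0, -22.0000-6.9282i, -12.0000-10.3922i]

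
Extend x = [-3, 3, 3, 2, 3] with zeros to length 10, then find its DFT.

Original 5-point DFT: [8, -5.1910-0.5878i, -6.3090+0.9511i, -6.3090-0.9511i, -5.1910+0.5878i]
Zero-padded 10-point DFT provides frequency interpolation.

DFT_10([x, 0, ...]) = [8, -2.6910-8.2820i, -5.1910-0.5878i, -3.8090-2.7674i, -6.3090+0.9511i, -2, -6.3090-0.9511i, -3.8090+2.7674i, -5.1910+0.5878i, -2.6910+8.2820i]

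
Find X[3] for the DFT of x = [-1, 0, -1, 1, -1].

X[3] = Σ(n=0 to 4) x[n] · ω_5^(3n) where ω_5 = e^(-2πi/5)
= (-1)·ω_5^0 + (0)·ω_5^3 + (-1)·ω_5^6 + (1)·ω_5^9 + (-1)·ω_5^12

X[3] = -0.1910+2.4899i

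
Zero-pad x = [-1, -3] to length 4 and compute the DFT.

Original 2-point DFT: [-4, 2]
Zero-padded 4-point DFT provides frequency interpolation.

DFT_4([x, 0, ...]) = [-4, -1+3i, 2, -1-3i]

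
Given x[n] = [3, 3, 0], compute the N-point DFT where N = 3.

X[k] = Σ(n=0 to 2) x[n] · ω_3^(nk)
where ω_3 = e^(-2πi/3)

Computing each X[k]:
X[0] = 6
X[1] = 1.5000-2.5981i
X[2] = 1.5000+2.5981i

X = [6, 1.5000-2.5981i, 1.5000+2.5981i]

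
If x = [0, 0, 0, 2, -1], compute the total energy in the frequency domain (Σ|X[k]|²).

Parseval: Σ|x[n]|² = (1/N)Σ|X[k]|², so Σ|X[k]|² = N·Σ|x[n]|² = 5·5.0000

Σ|X[k]|² = N·Σ|x[n]|² = 5·5.0000 = 25.0000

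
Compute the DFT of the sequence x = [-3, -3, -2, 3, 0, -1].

X[k] = Σ(n=0 to 5) x[n] · ω_6^(nk)
where ω_6 = e^(-2πi/6)

Computing each X[k]:
X[0] = -6
X[1] = -7.0000+3.4641i
X[2] = 3
X[3] = -4
X[4] = 3
X[5] = -7.0000-3.4641i

X = [-6, -7.0000+3.4641i, 3, -4, 3, -7.0000-3.4641i]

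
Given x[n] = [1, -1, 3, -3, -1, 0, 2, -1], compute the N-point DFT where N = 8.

X[k] = Σ(n=0 to 7) x[n] · ω_8^(nk)
where ω_8 = e^(-2πi/8)

Computing each X[k]:
X[0] = 0
X[1] = 2.7071+1.1213i
X[2] = -5-3i
X[3] = 1.2929+3.1213i
X[4] = 10
X[5] = 1.2929-3.1213i
X[6] = -5+3i
X[7] = 2.7071-1.1213i

X = [0, 2.7071+1.1213i, -5-3i, 1.2929+3.1213i, 10, 1.2929-3.1213i, -5+3i, 2.7071-1.1213i]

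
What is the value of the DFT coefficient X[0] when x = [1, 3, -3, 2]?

X[0] = Σ(n=0 to 3) x[n] · ω_4^0 = Σ x[n]
= (1) + (3) + (-3) + (2)

X[0] = 3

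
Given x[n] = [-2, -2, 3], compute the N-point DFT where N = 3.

X[k] = Σ(n=0 to 2) x[n] · ω_3^(nk)
where ω_3 = e^(-2πi/3)

Computing each X[k]:
X[0] = -1
X[1] = -2.5000+4.3301i
X[2] = -2.5000-4.3301i

X = [-1, -2.5000+4.3301i, -2.5000-4.3301i]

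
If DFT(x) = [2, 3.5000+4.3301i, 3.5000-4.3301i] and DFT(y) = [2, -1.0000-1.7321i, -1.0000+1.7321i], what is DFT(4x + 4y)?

By linearity: DFT(4x + 4y) = 4·DFT(x) + 4·DFT(y)
= 4·[2, 3.5000+4.3301i, 3.5000-4.3301i] + 4·[2, -1.0000-1.7321i, -1.0000+1.7321i]

Computing element-wise:
Z[0] = 4·(2) + 4·(2) = 16
Z[1] = 4·(3.5000+4.3301i) + 4·(-1.0000-1.7321i) = 10.0000+10.3920i
Z[2] = 4·(3.5000-4.3301i) + 4·(-1.0000+1.7321i) = 10.0000-10.3920i

DFT(4x + 4y) = 4·X + 4·Y = [16, 10.0000+10.3920i, 10.0000-10.3920i]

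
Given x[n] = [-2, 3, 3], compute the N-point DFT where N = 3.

X[k] = Σ(n=0 to 2) x[n] · ω_3^(nk)
where ω_3 = e^(-2πi/3)

Computing each X[k]:
X[0] = 4
X[1] = -5
X[2] = -5

X = [4, -5, -5]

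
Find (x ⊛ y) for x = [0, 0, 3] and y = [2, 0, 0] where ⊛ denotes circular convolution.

(x ⊛ y)[n] = Σ(m=0 to 2) x[m] · y[(n-m) mod 3]

Computing each output sample:
(x ⊛ y)[0] = 0
(x ⊛ y)[1] = 0
(x ⊛ y)[2] = 6

x ⊛ y = [0, 0, 6]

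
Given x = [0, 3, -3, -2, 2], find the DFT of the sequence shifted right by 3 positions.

Time shift by 3: X_shifted[k] = ω_5^(3k) · X[k]
Shifted x = [-3, -2, 2, 0, 3]

DFT(x[n-3]) = [0, -4.3090+3.5797i, -3.1910+4.8410i, -3.1910-4.8410i, -4.3090-3.5797i]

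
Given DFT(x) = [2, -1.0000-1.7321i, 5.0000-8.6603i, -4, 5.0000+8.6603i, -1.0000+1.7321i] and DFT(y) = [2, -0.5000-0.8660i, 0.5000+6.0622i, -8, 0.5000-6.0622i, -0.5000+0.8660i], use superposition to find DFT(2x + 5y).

By linearity: DFT(2x + 5y) = 2·DFT(x) + 5·DFT(y)
= 2·[2, -1.0000-1.7321i, 5.0000-8.6603i, -4, 5.0000+8.6603i, -1.0000+1.7321i] + 5·[2, -0.5000-0.8660i, 0.5000+6.0622i, -8, 0.5000-6.0622i, -0.5000+0.8660i]

Computing element-wise:
Z[0] = 2·(2) + 5·(2) = 14
Z[1] = 2·(-1.0000-1.7321i) + 5·(-0.5000-0.8660i) = -4.5000-7.7942i
Z[2] = 2·(5.0000-8.6603i) + 5·(0.5000+6.0622i) = 12.5000+12.9904i
Z[3] = 2·(-4) + 5·(-8) = -48
Z[4] = 2·(5.0000+8.6603i) + 5·(0.5000-6.0622i) = 12.5000-12.9904i
Z[5] = 2·(-1.0000+1.7321i) + 5·(-0.5000+0.8660i) = -4.5000+7.7942i

DFT(2x + 5y) = 2·X + 5·Y = [14, -4.5000-7.7942i, 12.5000+12.9904i, -48, 12.5000-12.9904i, -4.5000+7.7942i]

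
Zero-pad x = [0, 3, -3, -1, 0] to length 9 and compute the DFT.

Original 5-point DFT: [-1, 4.1631-1.6776i, -3.6631-3.6655i, -3.6631+3.6655i, 4.1631+1.6776i]
Zero-padded 9-point DFT provides frequency interpolation.

DFT_9([x, 0, ...]) = [-1, 2.2772+1.8921i, 3.8400-2.7944i, -1.0000-5.1962i, -4.6172-2.0884i, -4.6172+2.0884i, -1.0000+5.1962i, 3.8400+2.7944i, 2.2772-1.8921i]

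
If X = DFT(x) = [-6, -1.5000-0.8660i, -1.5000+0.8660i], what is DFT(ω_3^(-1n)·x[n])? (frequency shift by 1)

Modulation property: DFT(ω_3^(-1n)·x[n]) = X[(k-1) mod 3], so circularly shift X by 1 positions.

X[k-1] = [-1.5000+0.8660i, -6, -1.5000-0.8660i]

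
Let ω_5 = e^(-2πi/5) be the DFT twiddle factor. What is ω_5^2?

ω_5^2 = e^(-2πi·2/5)
= cos(-2π·2/5) + i·sin(-2π·2/5)
= cos(-4π/5) + i·sin(-4π/5)

ω_5^2 = cos(-4π/5) + i·sin(-4π/5) = -0.8090-0.5878i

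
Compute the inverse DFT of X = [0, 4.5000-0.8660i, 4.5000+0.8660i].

x[n] = (1/3) Σ(k=0 to 2) X[k] · e^(2πikn/3)

Computing each x[n]:
x[0] = 3
x[1] = -1
x[2] = -2

x = [3, -1, -2]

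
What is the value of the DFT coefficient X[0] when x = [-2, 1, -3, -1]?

X[0] = Σ(n=0 to 3) x[n] · ω_4^0 = Σ x[n]
= (-2) + (1) + (-3) + (-1)

X[0] = -5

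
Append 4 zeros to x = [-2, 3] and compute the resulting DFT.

Original 2-point DFT: [1, -5]
Zero-padded 6-point DFT provides frequency interpolation.

DFT_6([x, 0, ...]) = [1, -0.5000-2.5981i, -3.5000-2.5981i, -5, -3.5000+2.5981i, -0.5000+2.5981i]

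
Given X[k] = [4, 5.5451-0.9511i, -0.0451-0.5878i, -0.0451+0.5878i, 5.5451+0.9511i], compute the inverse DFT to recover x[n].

x[n] = (1/5) Σ(k=0 to 4) X[k] · e^(2πikn/5)

Computing each x[n]:
x[0] = 3
x[1] = 2
x[2] = -1
x[3] = -1
x[4] = 1

x = [3, 2, -1, -1, 1]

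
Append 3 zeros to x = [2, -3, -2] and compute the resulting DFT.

Original 3-point DFT: [-3, 4.5000+0.8660i, 4.5000-0.8660i]
Zero-padded 6-point DFT provides frequency interpolation.

DFT_6([x, 0, ...]) = [-3, 1.5000+4.3301i, 4.5000+0.8660i, 3, 4.5000-0.8660i, 1.5000-4.3301i]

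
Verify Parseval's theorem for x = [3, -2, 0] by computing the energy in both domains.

Time domain:
Σ|x[n]|² = |3|² + |-2|² + |0|² = 13.0000

Frequency domain:
(1/3)Σ|X[k]|² = (1/3)(|1|² + |4.0000+1.7321i|² + |4.0000-1.7321i|²) = (1/3)·39.0000 = 13.0000

Both sides agree, confirming Parseval's theorem.

Σ|x[n]|² = (1/N)Σ|X[k]|² = 13.0000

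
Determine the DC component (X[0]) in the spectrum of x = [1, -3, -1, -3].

X[0] = Σ(n=0 to 3) x[n] · ω_4^0 = Σ x[n]
= (1) + (-3) + (-1) + (-3)

X[0] = -6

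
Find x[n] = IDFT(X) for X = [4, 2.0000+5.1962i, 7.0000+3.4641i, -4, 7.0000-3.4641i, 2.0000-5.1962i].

x[n] = (1/6) Σ(k=0 to 5) X[k] · e^(2πikn/6)

Computing each x[n]:
x[0] = 3
x[1] = -2
x[2] = -2
x[3] = 3
x[4] = -1
x[5] = 3

x = [3, -2, -2, 3, -1, 3]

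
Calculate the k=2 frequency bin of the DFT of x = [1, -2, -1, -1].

X[2] = Σ(n=0 to 3) x[n] · ω_4^(2n) where ω_4 = e^(-2πi/4)
= (1)·ω_4^0 + (-2)·ω_4^2 + (-1)·ω_4^4 + (-1)·ω_4^6

X[2] = 3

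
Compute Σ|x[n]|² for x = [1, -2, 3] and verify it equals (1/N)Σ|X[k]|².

Time domain:
Σ|x[n]|² = |1|² + |-2|² + |3|² = 14.0000

Frequency domain:
(1/3)Σ|X[k]|² = (1/3)(|2|² + |0.5000+4.3301i|² + |0.5000-4.3301i|²) = (1/3)·42.0000 = 14.0000

Both sides agree, confirming Parseval's theorem.

Σ|x[n]|² = (1/N)Σ|X[k]|² = 14.0000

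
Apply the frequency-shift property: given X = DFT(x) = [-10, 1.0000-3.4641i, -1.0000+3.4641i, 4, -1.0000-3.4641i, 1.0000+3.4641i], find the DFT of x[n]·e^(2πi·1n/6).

Modulation property: DFT(ω_6^(-1n)·x[n]) = X[(k-1) mod 6], so circularly shift X by 1 positions.

X[k-1] = [1.0000+3.4641i, -10, 1.0000-3.4641i, -1.0000+3.4641i, 4, -1.0000-3.4641i]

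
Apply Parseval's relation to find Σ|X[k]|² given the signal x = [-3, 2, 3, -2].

Parseval: Σ|x[n]|² = (1/N)Σ|X[k]|², so Σ|X[k]|² = N·Σ|x[n]|² = 4·26.0000

Σ|X[k]|² = N·Σ|x[n]|² = 4·26.0000 = 104.0000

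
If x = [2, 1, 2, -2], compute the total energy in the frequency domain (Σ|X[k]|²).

Parseval: Σ|x[n]|² = (1/N)Σ|X[k]|², so Σ|X[k]|² = N·Σ|x[n]|² = 4·13.0000

Σ|X[k]|² = N·Σ|x[n]|² = 4·13.0000 = 52.0000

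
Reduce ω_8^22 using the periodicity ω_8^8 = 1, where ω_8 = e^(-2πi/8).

Since ω_8^8 = 1, powers reduce modulo 8.
22 mod 8 = 6
So ω_8^22 = ω_8^6 = e^(-2πi·6/8)

ω_8^22 = ω_8^6 = 1i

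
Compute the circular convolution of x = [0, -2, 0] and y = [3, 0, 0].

(x ⊛ y)[n] = Σ(m=0 to 2) x[m] · y[(n-m) mod 3]

Computing each output sample:
(x ⊛ y)[0] = 0
(x ⊛ y)[1] = -6
(x ⊛ y)[2] = 0

x ⊛ y = [0, -6, 0]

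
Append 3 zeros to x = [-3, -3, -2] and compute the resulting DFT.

Original 3-point DFT: [-8, -0.5000+0.8660i, -0.5000-0.8660i]
Zero-padded 6-point DFT provides frequency interpolation.

DFT_6([x, 0, ...]) = [-8, -3.5000+4.3301i, -0.5000+0.8660i, -2, -0.5000-0.8660i, -3.5000-4.3301i]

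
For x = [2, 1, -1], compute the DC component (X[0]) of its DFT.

X[0] = Σ(n=0 to 2) x[n] · ω_3^0 = Σ x[n]
= (2) + (1) + (-1)

X[0] = 2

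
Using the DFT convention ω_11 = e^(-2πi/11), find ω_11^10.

ω_11^10 = e^(-2πi·10/11)
= cos(-2π·10/11) + i·sin(-2π·10/11)
= cos(-20π/11) + i·sin(-20π/11)

ω_11^10 = cos(-20π/11) + i·sin(-20π/11) = 0.8413+0.5406i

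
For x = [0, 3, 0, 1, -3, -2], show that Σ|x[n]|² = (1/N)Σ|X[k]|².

Time domain:
Σ|x[n]|² = |0|² + |3|² + |0|² + |1|² + |-3|² + |-2|² = 23.0000

Frequency domain:
(1/6)Σ|X[k]|² = (1/6)(|-1|² + |1.0000-6.9282i|² + |2.0000-1.7321i|² + |-5|² + |2.0000+1.7321i|² + |1.0000+6.9282i|²) = (1/6)·138.0000 = 23.0000

Both sides agree, confirming Parseval's theorem.

Σ|x[n]|² = (1/N)Σ|X[k]|² = 23.0000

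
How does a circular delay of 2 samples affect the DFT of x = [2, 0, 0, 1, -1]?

Time shift by 2: X_shifted[k] = ω_5^(2k) · X[k]
Shifted x = [1, -1, 2, 0, 0]

DFT(x[n-2]) = [2, -0.9271-0.2245i, 2.4271+2.4899i, 2.4271-2.4899i, -0.9271+0.2245i]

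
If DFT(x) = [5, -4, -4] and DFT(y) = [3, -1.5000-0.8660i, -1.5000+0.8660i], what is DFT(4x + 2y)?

By linearity: DFT(4x + 2y) = 4·DFT(x) + 2·DFT(y)
= 4·[5, -4, -4] + 2·[3, -1.5000-0.8660i, -1.5000+0.8660i]

Computing element-wise:
Z[0] = 4·(5) + 2·(3) = 26
Z[1] = 4·(-4) + 2·(-1.5000-0.8660i) = -19.0000-1.7320i
Z[2] = 4·(-4) + 2·(-1.5000+0.8660i) = -19.0000+1.7320i

DFT(4x + 2y) = 4·X + 2·Y = [26, -19.0000-1.7320i, -19.0000+1.7320i]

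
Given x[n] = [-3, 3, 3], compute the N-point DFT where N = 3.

X[k] = Σ(n=0 to 2) x[n] · ω_3^(nk)
where ω_3 = e^(-2πi/3)

Computing each X[k]:
X[0] = 3
X[1] = -6
X[2] = -6

X = [3, -6, -6]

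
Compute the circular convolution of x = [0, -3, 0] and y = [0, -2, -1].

(x ⊛ y)[n] = Σ(m=0 to 2) x[m] · y[(n-m) mod 3]

Computing each output sample:
(x ⊛ y)[0] = 3
(x ⊛ y)[1] = 0
(x ⊛ y)[2] = 6

x ⊛ y = [3, 0, 6]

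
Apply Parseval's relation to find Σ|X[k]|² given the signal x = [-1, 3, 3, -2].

Parseval: Σ|x[n]|² = (1/N)Σ|X[k]|², so Σ|X[k]|² = N·Σ|x[n]|² = 4·23.0000

Σ|X[k]|² = N·Σ|x[n]|² = 4·23.0000 = 92.0000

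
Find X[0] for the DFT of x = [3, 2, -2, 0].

X[0] = Σ(n=0 to 3) x[n] · ω_4^0 = Σ x[n]
= (3) + (2) + (-2) + (0)

X[0] = 3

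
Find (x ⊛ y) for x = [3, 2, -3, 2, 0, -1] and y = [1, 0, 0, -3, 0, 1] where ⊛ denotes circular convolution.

(x ⊛ y)[n] = Σ(m=0 to 5) x[m] · y[(n-m) mod 6]

Computing each output sample:
(x ⊛ y)[0] = -1
(x ⊛ y)[1] = -1
(x ⊛ y)[2] = 2
(x ⊛ y)[3] = -7
(x ⊛ y)[4] = -7
(x ⊛ y)[5] = 11

x ⊛ y = [-1, -1, 2, -7, -7, 11]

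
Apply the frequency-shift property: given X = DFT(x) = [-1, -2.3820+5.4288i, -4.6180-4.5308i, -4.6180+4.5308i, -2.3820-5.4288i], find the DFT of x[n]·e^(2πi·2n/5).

Modulation property: DFT(ω_5^(-2n)·x[n]) = X[(k-2) mod 5], so circularly shift X by 2 positions.

X[k-2] = [-4.6180+4.5308i, -2.3820-5.4288i, -1, -2.3820+5.4288i, -4.6180-4.5308i]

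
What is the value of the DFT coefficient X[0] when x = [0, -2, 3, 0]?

X[0] = Σ(n=0 to 3) x[n] · ω_4^0 = Σ x[n]
= (0) + (-2) + (3) + (0)

X[0] = 1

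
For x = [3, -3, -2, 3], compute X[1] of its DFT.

X[1] = Σ(n=0 to 3) x[n] · ω_4^(1n) where ω_4 = e^(-2πi/4)
= (3)·ω_4^0 + (-3)·ω_4^1 + (-2)·ω_4^2 + (3)·ω_4^3

X[1] = 5+6i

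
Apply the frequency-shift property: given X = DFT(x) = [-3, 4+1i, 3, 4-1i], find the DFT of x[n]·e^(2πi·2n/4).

Modulation property: DFT(ω_4^(-2n)·x[n]) = X[(k-2) mod 4], so circularly shift X by 2 positions.

X[k-2] = [3, 4-1i, -3, 4+1i]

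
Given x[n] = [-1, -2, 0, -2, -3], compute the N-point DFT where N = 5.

X[k] = Σ(n=0 to 4) x[n] · ω_5^(nk)
where ω_5 = e^(-2πi/5)

Computing each X[k]:
X[0] = -8
X[1] = -0.9271-2.1266i
X[2] = 2.4271+1.3143i
X[3] = 2.4271-1.3143i
X[4] = -0.9271+2.1266i

X = [-8, -0.9271-2.1266i, 2.4271+1.3143i, 2.4271-1.3143i, -0.9271+2.1266i]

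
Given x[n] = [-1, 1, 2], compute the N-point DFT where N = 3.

X[k] = Σ(n=0 to 2) x[n] · ω_3^(nk)
where ω_3 = e^(-2πi/3)

Computing each X[k]:
X[0] = 2
X[1] = -2.5000+0.8660i
X[2] = -2.5000-0.8660i

X = [2, -2.5000+0.8660i, -2.5000-0.8660i]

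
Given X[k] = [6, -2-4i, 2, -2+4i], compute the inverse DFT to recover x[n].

x[n] = (1/4) Σ(k=0 to 3) X[k] · e^(2πikn/4)

Computing each x[n]:
x[0] = 1
x[1] = 3
x[2] = 3
x[3] = -1

x = [1, 3, 3, -1]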